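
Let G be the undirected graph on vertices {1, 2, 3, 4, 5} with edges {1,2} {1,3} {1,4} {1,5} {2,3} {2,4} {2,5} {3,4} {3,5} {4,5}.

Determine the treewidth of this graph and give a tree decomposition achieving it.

With just one bag of size 5, the width is 5 − 1 = 4, so tw(G) ≤ 4. For the lower bound, the 5 vertices {1, 2, 3, 4, 5} are pairwise adjacent, and any tree decomposition puts a clique entirely inside one bag — forcing width ≥ 4. Hence tw(G) = 4 exactly.

Treewidth 4.
One such decomposition:
Bags: B1 = {1, 2, 3, 4, 5}
Tree: (single bag)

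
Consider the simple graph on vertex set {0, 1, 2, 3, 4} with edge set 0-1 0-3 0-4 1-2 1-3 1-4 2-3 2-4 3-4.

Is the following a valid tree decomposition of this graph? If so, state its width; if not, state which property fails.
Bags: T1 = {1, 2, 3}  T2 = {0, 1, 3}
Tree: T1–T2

A tree decomposition must satisfy three properties: every vertex lies in some bag; for every edge, both endpoints lie together in some bag; and for every vertex, the bags containing it form a connected subtree. Here vertex 4 appears in no bag, so the decomposition is invalid.

No — vertex 4 appears in no bag.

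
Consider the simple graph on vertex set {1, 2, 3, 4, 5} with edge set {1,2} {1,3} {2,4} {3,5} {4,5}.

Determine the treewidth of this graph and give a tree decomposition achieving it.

Each bag holds 3 vertices, so the decomposition has width 2, which upper-bounds the treewidth. Since 4–2–1–3–5–4 is a cycle in G, G is not acyclic. Forests are exactly the graphs of treewidth ≤ 1, so tw(G) ≥ 2. Hence tw(G) = 2 exactly.

Treewidth 2.
One such decomposition:
Bags: B1 = {1, 2, 4}  B2 = {1, 3, 4}  B3 = {3, 4, 5}
Tree: B1–B2, B2–B3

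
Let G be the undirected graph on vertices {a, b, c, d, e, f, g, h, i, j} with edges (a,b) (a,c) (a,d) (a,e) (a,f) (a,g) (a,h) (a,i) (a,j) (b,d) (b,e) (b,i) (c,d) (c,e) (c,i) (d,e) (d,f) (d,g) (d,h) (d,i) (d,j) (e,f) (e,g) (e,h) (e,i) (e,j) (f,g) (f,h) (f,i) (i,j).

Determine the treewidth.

4

A width-4 tree decomposition is:
Bags: B1 = {a, d, e, f, i}  B2 = {a, d, e, f, g}  B3 = {a, d, e, i, j}  B4 = {a, b, d, e, i}  B5 = {a, d, e, f, h}  B6 = {a, c, d, e, i}
Tree: B1–B2, B1–B3, B1–B4, B1–B5, B1–B6
The largest bag has 5 vertices, giving width 4; this decomposition certifies tw(G) ≤ 4. Conversely, {a, d, e, f, g} is a clique of size 5, and the vertices of any clique must share a bag in every tree decomposition; so some bag has ≥ 5 vertices and tw(G) ≥ 4. Therefore the treewidth is 4.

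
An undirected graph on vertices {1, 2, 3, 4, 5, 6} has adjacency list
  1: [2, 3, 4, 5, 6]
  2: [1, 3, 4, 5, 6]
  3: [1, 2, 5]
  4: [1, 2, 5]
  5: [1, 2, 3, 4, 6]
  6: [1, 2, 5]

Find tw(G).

A width-3 tree decomposition is:
Bags: B1 = {1, 2, 3, 5}  B2 = {1, 2, 5, 6}  B3 = {1, 2, 4, 5}
Tree: B1–B2, B2–B3
Every bag has size at most 4, so the width is 4 − 1 = 3 and tw(G) ≤ 3. Conversely, {1, 2, 3, 5} is a clique of size 4, and the vertices of any clique must share a bag in every tree decomposition; so some bag has ≥ 4 vertices and tw(G) ≥ 3. The upper and lower bounds meet at 3, so that is the treewidth.

3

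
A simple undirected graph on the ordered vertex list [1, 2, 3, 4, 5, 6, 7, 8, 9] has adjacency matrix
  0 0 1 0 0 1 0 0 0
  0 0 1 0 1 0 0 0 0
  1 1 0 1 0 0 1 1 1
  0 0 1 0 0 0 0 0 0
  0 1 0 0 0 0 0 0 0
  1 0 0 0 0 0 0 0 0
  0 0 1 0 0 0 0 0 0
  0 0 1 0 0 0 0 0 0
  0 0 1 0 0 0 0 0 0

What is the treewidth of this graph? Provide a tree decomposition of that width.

The largest bag has 2 vertices, giving width 1; this decomposition certifies tw(G) ≤ 1. Any graph with an edge has treewidth ≥ 1, and G has the edge 3–4. Therefore the treewidth is 1.

Treewidth 1.
One optimal decomposition is:
Bags: B1 = {3, 4}  B2 = {1, 3}  B3 = {3, 8}  B4 = {1, 6}  B5 = {2, 3}  B6 = {3, 7}  B7 = {2, 5}  B8 = {3, 9}
Tree: B1–B2, B2–B3, B2–B4, B1–B5, B5–B6, B5–B7, B2–B8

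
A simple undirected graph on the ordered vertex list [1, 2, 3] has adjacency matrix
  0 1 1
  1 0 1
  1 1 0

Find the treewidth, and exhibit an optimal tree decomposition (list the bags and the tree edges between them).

With just one bag of size 3, the width is 3 − 1 = 2, so tw(G) ≤ 2. For the lower bound, the 3 vertices {1, 2, 3} are pairwise adjacent, and any tree decomposition puts a clique entirely inside one bag — forcing width ≥ 2. Combining the bounds, tw(G) = 2.

Treewidth 2.
Bags: B1 = {1, 2, 3}
Tree: (single bag)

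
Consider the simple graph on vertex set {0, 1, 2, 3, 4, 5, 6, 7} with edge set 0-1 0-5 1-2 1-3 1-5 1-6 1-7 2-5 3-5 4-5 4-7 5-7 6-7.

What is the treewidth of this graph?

A width-2 tree decomposition is:
Bags: B1 = {0, 1, 5}  B2 = {1, 5, 7}  B3 = {1, 6, 7}  B4 = {1, 3, 5}  B5 = {1, 2, 5}  B6 = {4, 5, 7}
Tree: B1–B2, B2–B3, B1–B4, B2–B5, B2–B6
The largest bag has 3 vertices, giving width 2; this decomposition certifies tw(G) ≤ 2. On the other hand G contains the 3-clique {0, 1, 5}. A clique must lie in a single bag of any decomposition, so no decomposition can have width below 2. Therefore the treewidth is 2.

2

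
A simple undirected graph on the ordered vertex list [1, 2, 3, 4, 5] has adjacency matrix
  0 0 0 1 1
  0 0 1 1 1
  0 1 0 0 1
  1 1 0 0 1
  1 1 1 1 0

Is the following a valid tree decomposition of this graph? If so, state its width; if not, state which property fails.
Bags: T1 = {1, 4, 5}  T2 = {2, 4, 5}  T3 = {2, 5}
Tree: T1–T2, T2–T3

No — vertex 3 appears in no bag.

A tree decomposition must satisfy three properties: every vertex lies in some bag; for every edge, both endpoints lie together in some bag; and for every vertex, the bags containing it form a connected subtree. Here vertex 3 appears in no bag, so the decomposition is invalid.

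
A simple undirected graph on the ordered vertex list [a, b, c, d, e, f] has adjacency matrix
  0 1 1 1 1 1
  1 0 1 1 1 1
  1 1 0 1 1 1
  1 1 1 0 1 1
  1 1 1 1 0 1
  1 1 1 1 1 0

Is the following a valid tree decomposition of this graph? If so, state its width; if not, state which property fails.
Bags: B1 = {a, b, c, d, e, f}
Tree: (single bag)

Yes; width 5.

Checking the three conditions: (i) the bags cover all of {a, b, c, d, e, f}; (ii) for each edge, some bag contains both endpoints; (iii) the bags containing any fixed vertex form a subtree. All hold, so the decomposition is valid with width 6 − 1 = 5.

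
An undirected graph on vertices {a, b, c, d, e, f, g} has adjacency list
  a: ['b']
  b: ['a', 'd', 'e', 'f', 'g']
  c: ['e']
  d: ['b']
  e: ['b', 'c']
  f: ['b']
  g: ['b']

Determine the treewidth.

A width-1 tree decomposition is:
Bags: B1 = {b, e}  B2 = {a, b}  B3 = {b, g}  B4 = {c, e}  B5 = {b, d}  B6 = {b, f}
Tree: B1–B2, B1–B3, B1–B4, B2–B5, B5–B6
Every bag has size at most 2, so the width is 2 − 1 = 1 and tw(G) ≤ 1. Since G has at least one edge (e.g. b–e), it is not an edgeless graph, so tw(G) ≥ 1. The upper and lower bounds meet at 1, so that is the treewidth.

1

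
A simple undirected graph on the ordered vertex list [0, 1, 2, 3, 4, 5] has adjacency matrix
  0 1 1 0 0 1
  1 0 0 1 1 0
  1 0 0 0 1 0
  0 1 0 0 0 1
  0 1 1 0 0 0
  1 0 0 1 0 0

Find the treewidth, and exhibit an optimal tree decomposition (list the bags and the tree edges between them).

Each bag holds 3 vertices, so the decomposition has width 2, which upper-bounds the treewidth. The edges 3–5–0–1–3 form a cycle, so G is not a tree and its treewidth is at least 2. Hence tw(G) = 2 exactly.

Treewidth 2.
Bags: B1 = {1, 3, 5}  B2 = {0, 1, 5}  B3 = {0, 1, 4}  B4 = {0, 2, 4}
Tree: B1–B2, B2–B3, B3–B4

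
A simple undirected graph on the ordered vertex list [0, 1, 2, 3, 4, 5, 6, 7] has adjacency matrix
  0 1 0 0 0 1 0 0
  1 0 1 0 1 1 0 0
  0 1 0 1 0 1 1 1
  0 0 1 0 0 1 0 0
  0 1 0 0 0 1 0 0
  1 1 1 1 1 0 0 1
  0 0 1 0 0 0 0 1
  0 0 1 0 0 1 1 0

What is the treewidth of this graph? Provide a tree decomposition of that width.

The largest bag has 3 vertices, giving width 2; this decomposition certifies tw(G) ≤ 2. Conversely, {0, 1, 5} is a clique of size 3, and the vertices of any clique must share a bag in every tree decomposition; so some bag has ≥ 3 vertices and tw(G) ≥ 2. Therefore the treewidth is 2.

Treewidth 2.
Bags: B1 = {1, 4, 5}  B2 = {1, 2, 5}  B3 = {2, 3, 5}  B4 = {2, 5, 7}  B5 = {2, 6, 7}  B6 = {0, 1, 5}
Tree: B1–B2, B2–B3, B2–B4, B4–B5, B2–B6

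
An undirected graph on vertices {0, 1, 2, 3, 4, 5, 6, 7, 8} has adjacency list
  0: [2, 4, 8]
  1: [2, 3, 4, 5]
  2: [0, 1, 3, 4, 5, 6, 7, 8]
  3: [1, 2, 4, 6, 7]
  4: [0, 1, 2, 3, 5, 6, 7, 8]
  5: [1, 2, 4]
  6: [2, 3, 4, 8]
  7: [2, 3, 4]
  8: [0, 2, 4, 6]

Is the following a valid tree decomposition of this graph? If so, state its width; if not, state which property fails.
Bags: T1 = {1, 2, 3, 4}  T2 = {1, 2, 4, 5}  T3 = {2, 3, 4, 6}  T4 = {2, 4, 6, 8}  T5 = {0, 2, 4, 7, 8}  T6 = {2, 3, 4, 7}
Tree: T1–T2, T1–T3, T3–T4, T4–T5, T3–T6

A tree decomposition must satisfy three properties: every vertex lies in some bag; for every edge, both endpoints lie together in some bag; and for every vertex, the bags containing it form a connected subtree. Here bags containing vertex 7 are not connected in the tree, so the decomposition is invalid.

No — bags containing vertex 7 are not connected in the tree.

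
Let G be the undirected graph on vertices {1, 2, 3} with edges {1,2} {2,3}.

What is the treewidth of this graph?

1

A width-1 tree decomposition is:
Bags: B1 = {1, 2}  B2 = {2, 3}
Tree: B1–B2
The largest bag has 2 vertices, giving width 1; this decomposition certifies tw(G) ≤ 1. Since G has at least one edge (e.g. 1–2), it is not an edgeless graph, so tw(G) ≥ 1. Therefore the treewidth is 1.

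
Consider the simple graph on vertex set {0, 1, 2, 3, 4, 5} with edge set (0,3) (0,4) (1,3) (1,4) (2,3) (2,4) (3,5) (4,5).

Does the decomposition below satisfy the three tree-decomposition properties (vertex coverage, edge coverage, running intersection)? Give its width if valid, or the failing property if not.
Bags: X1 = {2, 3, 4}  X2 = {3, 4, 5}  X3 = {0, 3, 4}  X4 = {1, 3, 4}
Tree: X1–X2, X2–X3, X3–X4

Yes; width 2.

Every vertex of G appears in some bag (union = {0, 1, 2, 3, 4, 5}); every edge is covered by a bag; and for each vertex v the set of bags containing v is connected in the bag tree. The decomposition is therefore valid. The largest bag has 3 vertices, so the width is 2.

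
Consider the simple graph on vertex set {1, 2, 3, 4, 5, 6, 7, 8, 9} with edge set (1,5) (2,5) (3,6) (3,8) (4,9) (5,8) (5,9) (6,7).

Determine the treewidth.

A width-1 tree decomposition is:
Bags: B1 = {5, 8}  B2 = {5, 9}  B3 = {3, 8}  B4 = {3, 6}  B5 = {4, 9}  B6 = {2, 5}  B7 = {1, 5}  B8 = {6, 7}
Tree: B1–B2, B1–B3, B3–B4, B2–B5, B1–B6, B2–B7, B4–B8
The largest bag has 2 vertices, giving width 1; this decomposition certifies tw(G) ≤ 1. Since G has at least one edge (e.g. 8–5), it is not an edgeless graph, so tw(G) ≥ 1. Hence tw(G) = 1 exactly.

1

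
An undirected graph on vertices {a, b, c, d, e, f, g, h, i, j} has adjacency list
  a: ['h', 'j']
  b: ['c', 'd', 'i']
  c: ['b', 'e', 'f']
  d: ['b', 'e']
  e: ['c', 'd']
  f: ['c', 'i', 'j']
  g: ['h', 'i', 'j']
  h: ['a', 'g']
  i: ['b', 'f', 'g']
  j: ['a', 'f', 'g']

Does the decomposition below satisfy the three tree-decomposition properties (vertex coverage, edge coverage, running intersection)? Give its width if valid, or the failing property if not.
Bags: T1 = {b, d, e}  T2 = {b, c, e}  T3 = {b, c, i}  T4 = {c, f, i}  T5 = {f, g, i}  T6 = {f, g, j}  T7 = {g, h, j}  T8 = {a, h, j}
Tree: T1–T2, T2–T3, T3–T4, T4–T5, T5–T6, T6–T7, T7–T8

Vertex coverage: the bags together contain {a, b, c, d, e, f, g, h, i, j}, the full vertex set. Edge coverage: each edge of G has both endpoints in at least one bag. Running intersection: for every vertex, the bags containing it form a connected subtree. All three properties hold, so this is a valid tree decomposition of width max|bag| − 1 = 2, and hence tw(G) ≤ 2.

Yes; width 2.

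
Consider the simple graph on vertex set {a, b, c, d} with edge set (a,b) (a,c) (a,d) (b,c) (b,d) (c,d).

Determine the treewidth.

A width-3 tree decomposition is:
Bags: B1 = {a, b, c, d}
Tree: (single bag)
A single bag containing all 4 vertices is trivially a valid decomposition of width 3. For the lower bound, the 4 vertices {a, b, c, d} are pairwise adjacent, and any tree decomposition puts a clique entirely inside one bag — forcing width ≥ 3. Combining the bounds, tw(G) = 3.

3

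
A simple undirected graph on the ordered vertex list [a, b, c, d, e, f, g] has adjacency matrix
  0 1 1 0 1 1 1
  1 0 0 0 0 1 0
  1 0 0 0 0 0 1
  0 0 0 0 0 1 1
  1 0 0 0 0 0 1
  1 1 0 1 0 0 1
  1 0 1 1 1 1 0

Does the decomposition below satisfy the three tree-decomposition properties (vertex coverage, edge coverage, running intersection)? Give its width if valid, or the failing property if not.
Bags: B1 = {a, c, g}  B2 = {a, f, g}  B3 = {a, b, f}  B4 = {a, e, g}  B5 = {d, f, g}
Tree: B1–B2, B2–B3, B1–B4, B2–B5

Every vertex of G appears in some bag (union = {a, b, c, d, e, f, g}); every edge is covered by a bag; and for each vertex v the set of bags containing v is connected in the bag tree. The decomposition is therefore valid. The largest bag has 3 vertices, so the width is 2.

Yes; width 2.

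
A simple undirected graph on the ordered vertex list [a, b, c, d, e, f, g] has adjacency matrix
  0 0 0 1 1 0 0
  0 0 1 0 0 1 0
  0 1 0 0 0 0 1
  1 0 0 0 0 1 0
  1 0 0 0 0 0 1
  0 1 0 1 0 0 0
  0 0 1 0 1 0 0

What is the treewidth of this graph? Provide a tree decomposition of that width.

Every bag has size at most 3, so the width is 3 − 1 = 2 and tw(G) ≤ 2. The edges c–b–f–d–a–e–g–c form a cycle, so G is not a tree and its treewidth is at least 2. Combining the bounds, tw(G) = 2.

Treewidth 2.
Bags: B1 = {b, c, f}  B2 = {c, d, f}  B3 = {a, c, d}  B4 = {a, c, e}  B5 = {c, e, g}
Tree: B1–B2, B2–B3, B3–B4, B4–B5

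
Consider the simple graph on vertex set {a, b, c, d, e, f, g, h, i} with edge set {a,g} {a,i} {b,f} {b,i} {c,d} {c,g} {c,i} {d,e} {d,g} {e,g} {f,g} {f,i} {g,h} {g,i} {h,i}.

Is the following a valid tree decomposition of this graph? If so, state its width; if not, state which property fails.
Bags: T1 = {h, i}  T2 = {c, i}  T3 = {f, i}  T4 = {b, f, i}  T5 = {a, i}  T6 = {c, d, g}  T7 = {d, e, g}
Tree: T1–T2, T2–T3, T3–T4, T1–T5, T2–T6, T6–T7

No — edge (h,g) lies in no bag.

A tree decomposition must satisfy three properties: every vertex lies in some bag; for every edge, both endpoints lie together in some bag; and for every vertex, the bags containing it form a connected subtree. Here edge (h,g) lies in no bag, so the decomposition is invalid.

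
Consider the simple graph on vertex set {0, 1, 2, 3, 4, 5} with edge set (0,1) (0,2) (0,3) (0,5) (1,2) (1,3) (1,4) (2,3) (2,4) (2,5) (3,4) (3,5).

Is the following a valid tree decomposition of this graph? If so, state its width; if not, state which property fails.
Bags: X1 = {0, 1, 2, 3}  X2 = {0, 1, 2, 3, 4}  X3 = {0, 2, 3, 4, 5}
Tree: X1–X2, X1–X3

A tree decomposition must satisfy three properties: every vertex lies in some bag; for every edge, both endpoints lie together in some bag; and for every vertex, the bags containing it form a connected subtree. Here bags containing vertex 4 are not connected in the tree, so the decomposition is invalid.

No — bags containing vertex 4 are not connected in the tree.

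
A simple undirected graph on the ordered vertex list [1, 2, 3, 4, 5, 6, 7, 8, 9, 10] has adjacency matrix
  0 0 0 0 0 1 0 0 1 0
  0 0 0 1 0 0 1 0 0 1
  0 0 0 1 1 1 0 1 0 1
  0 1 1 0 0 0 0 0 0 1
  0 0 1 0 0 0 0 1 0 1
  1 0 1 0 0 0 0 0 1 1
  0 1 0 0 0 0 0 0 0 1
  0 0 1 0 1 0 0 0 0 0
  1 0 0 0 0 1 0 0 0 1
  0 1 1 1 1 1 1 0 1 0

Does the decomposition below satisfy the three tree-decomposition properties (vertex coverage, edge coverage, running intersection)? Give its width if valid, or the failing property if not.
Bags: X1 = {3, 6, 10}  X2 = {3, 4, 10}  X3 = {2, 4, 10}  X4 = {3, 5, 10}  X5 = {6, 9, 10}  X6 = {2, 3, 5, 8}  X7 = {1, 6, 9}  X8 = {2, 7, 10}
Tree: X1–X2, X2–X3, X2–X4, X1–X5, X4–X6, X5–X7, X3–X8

No — bags containing vertex 2 are not connected in the tree.

A tree decomposition must satisfy three properties: every vertex lies in some bag; for every edge, both endpoints lie together in some bag; and for every vertex, the bags containing it form a connected subtree. Here bags containing vertex 2 are not connected in the tree, so the decomposition is invalid.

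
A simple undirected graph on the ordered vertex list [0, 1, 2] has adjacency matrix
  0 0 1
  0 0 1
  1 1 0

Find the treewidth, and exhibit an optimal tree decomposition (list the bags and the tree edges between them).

Treewidth 1.
One optimal decomposition is:
Bags: B1 = {1, 2}  B2 = {0, 2}
Tree: B1–B2

The largest bag has 2 vertices, giving width 1; this decomposition certifies tw(G) ≤ 1. Any graph with an edge has treewidth ≥ 1, and G has the edge 2–1. Hence tw(G) = 1 exactly.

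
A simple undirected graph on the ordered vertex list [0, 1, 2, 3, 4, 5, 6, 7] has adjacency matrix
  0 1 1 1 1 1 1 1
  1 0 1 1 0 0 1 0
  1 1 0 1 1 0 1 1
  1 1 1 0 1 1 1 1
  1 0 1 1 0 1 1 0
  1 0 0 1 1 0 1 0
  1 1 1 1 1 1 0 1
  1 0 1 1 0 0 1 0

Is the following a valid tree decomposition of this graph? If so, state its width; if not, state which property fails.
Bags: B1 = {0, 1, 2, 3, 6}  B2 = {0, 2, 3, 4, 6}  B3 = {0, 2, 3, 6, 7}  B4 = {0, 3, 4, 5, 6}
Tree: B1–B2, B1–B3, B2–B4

Every vertex of G appears in some bag (union = {0, 1, 2, 3, 4, 5, 6, 7}); every edge is covered by a bag; and for each vertex v the set of bags containing v is connected in the bag tree. The decomposition is therefore valid. The largest bag has 5 vertices, so the width is 4.

Yes; width 4.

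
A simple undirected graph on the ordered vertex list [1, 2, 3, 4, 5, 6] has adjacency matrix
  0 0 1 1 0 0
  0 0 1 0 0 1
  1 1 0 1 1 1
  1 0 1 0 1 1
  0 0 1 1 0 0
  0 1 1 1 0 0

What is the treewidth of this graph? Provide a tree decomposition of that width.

Each bag holds 3 vertices, so the decomposition has width 2, which upper-bounds the treewidth. For the lower bound, the 3 vertices {2, 3, 6} are pairwise adjacent, and any tree decomposition puts a clique entirely inside one bag — forcing width ≥ 2. Therefore the treewidth is 2.

Treewidth 2.
One optimal decomposition is:
Bags: B1 = {3, 4, 5}  B2 = {3, 4, 6}  B3 = {2, 3, 6}  B4 = {1, 3, 4}
Tree: B1–B2, B2–B3, B1–B4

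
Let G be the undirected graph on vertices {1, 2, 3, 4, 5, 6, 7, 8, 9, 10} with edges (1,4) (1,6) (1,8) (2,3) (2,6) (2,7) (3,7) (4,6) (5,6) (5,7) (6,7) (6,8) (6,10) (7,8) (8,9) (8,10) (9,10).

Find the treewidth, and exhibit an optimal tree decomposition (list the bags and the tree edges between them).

Treewidth 2.
One such decomposition:
Bags: B1 = {6, 7, 8}  B2 = {6, 8, 10}  B3 = {5, 6, 7}  B4 = {2, 6, 7}  B5 = {1, 6, 8}  B6 = {1, 4, 6}  B7 = {2, 3, 7}  B8 = {8, 9, 10}
Tree: B1–B2, B1–B3, B1–B4, B1–B5, B5–B6, B4–B7, B2–B8

Every bag has size at most 3, so the width is 3 − 1 = 2 and tw(G) ≤ 2. For the lower bound, the 3 vertices {8, 9, 10} are pairwise adjacent, and any tree decomposition puts a clique entirely inside one bag — forcing width ≥ 2. Therefore the treewidth is 2.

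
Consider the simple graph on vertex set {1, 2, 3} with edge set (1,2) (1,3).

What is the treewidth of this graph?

1

A width-1 tree decomposition is:
Bags: B1 = {1, 2}  B2 = {1, 3}
Tree: B1–B2
The largest bag has 2 vertices, giving width 1; this decomposition certifies tw(G) ≤ 1. Any graph with an edge has treewidth ≥ 1, and G has the edge 1–2. Hence tw(G) = 1 exactly.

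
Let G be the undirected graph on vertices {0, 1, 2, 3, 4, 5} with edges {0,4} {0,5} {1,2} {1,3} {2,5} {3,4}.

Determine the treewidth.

2

A width-2 tree decomposition is:
Bags: B1 = {0, 4, 5}  B2 = {3, 4, 5}  B3 = {1, 3, 5}  B4 = {1, 2, 5}
Tree: B1–B2, B2–B3, B3–B4
The largest bag has 3 vertices, giving width 2; this decomposition certifies tw(G) ≤ 2. For the lower bound, G contains the cycle 5–0–4–3–1–2–5, so G is not a forest; only forests have treewidth ≤ 1, hence tw(G) ≥ 2. Hence tw(G) = 2 exactly.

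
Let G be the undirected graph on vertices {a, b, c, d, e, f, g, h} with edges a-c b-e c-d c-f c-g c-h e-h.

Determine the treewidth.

A width-1 tree decomposition is:
Bags: B1 = {e, h}  B2 = {b, e}  B3 = {c, h}  B4 = {c, g}  B5 = {c, d}  B6 = {a, c}  B7 = {c, f}
Tree: B1–B2, B1–B3, B3–B4, B4–B5, B4–B6, B3–B7
Each bag holds 2 vertices, so the decomposition has width 1, which upper-bounds the treewidth. G has an edge, so its treewidth is at least 1. Hence tw(G) = 1 exactly.

1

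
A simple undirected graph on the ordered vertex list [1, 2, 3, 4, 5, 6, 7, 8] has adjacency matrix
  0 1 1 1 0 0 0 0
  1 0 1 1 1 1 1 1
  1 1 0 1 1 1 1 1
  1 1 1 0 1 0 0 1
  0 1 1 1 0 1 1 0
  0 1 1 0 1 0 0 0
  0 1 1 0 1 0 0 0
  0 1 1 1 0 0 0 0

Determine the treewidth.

3

A width-3 tree decomposition is:
Bags: B1 = {2, 3, 4, 8}  B2 = {2, 3, 4, 5}  B3 = {2, 3, 5, 7}  B4 = {2, 3, 5, 6}  B5 = {1, 2, 3, 4}
Tree: B1–B2, B2–B3, B2–B4, B1–B5
Each bag holds 4 vertices, so the decomposition has width 3, which upper-bounds the treewidth. For the lower bound, the 4 vertices {2, 3, 4, 8} are pairwise adjacent, and any tree decomposition puts a clique entirely inside one bag — forcing width ≥ 3. Combining the bounds, tw(G) = 3.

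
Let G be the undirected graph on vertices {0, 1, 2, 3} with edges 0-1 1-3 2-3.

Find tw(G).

A width-1 tree decomposition is:
Bags: B1 = {0, 1}  B2 = {1, 3}  B3 = {2, 3}
Tree: B1–B2, B2–B3
Each bag holds 2 vertices, so the decomposition has width 1, which upper-bounds the treewidth. Since G has at least one edge (e.g. 0–1), it is not an edgeless graph, so tw(G) ≥ 1. The upper and lower bounds meet at 1, so that is the treewidth.

1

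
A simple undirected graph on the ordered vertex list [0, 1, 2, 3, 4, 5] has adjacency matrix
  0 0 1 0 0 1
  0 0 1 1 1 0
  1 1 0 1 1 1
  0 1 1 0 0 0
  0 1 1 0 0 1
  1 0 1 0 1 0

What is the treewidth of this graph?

A width-2 tree decomposition is:
Bags: B1 = {2, 4, 5}  B2 = {0, 2, 5}  B3 = {1, 2, 4}  B4 = {1, 2, 3}
Tree: B1–B2, B1–B3, B3–B4
Every bag has size at most 3, so the width is 3 − 1 = 2 and tw(G) ≤ 2. For the lower bound, the 3 vertices {0, 2, 5} are pairwise adjacent, and any tree decomposition puts a clique entirely inside one bag — forcing width ≥ 2. Hence tw(G) = 2 exactly.

2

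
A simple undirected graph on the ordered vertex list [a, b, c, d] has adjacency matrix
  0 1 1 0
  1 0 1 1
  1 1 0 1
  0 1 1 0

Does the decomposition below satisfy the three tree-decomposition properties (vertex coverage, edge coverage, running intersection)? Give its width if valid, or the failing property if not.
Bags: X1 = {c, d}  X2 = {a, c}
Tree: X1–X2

A tree decomposition must satisfy three properties: every vertex lies in some bag; for every edge, both endpoints lie together in some bag; and for every vertex, the bags containing it form a connected subtree. Here vertex b appears in no bag, so the decomposition is invalid.

No — vertex b appears in no bag.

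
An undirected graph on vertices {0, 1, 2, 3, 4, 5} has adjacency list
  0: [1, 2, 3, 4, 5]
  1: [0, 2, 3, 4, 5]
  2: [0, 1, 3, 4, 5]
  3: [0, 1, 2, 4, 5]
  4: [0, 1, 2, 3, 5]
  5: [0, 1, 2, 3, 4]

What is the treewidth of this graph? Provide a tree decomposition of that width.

A single bag containing all 6 vertices is trivially a valid decomposition of width 5. Conversely, {0, 1, 2, 3, 4, 5} is a clique of size 6, and the vertices of any clique must share a bag in every tree decomposition; so some bag has ≥ 6 vertices and tw(G) ≥ 5. Combining the bounds, tw(G) = 5.

Treewidth 5.
One optimal decomposition is:
Bags: B1 = {0, 1, 2, 3, 4, 5}
Tree: (single bag)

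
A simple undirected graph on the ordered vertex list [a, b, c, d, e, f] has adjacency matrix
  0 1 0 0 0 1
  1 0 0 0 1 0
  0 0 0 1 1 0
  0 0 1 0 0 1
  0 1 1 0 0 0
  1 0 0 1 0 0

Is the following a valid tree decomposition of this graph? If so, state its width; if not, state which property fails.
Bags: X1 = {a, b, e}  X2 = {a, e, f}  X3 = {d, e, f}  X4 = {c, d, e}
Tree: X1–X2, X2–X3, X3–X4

Vertex coverage: the bags together contain {a, b, c, d, e, f}, the full vertex set. Edge coverage: each edge of G has both endpoints in at least one bag. Running intersection: for every vertex, the bags containing it form a connected subtree. All three properties hold, so this is a valid tree decomposition of width max|bag| − 1 = 2, and hence tw(G) ≤ 2.

Yes; width 2.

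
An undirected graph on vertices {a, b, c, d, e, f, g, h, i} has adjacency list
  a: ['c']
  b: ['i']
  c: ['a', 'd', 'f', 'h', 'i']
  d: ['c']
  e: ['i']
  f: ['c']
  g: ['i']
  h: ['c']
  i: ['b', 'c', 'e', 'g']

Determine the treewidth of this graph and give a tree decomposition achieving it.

Treewidth 1.
One such decomposition:
Bags: B1 = {e, i}  B2 = {c, i}  B3 = {c, d}  B4 = {a, c}  B5 = {c, h}  B6 = {b, i}  B7 = {c, f}  B8 = {g, i}
Tree: B1–B2, B2–B3, B2–B4, B3–B5, B1–B6, B3–B7, B6–B8

Each bag holds 2 vertices, so the decomposition has width 1, which upper-bounds the treewidth. Since G has at least one edge (e.g. i–e), it is not an edgeless graph, so tw(G) ≥ 1. Therefore the treewidth is 1.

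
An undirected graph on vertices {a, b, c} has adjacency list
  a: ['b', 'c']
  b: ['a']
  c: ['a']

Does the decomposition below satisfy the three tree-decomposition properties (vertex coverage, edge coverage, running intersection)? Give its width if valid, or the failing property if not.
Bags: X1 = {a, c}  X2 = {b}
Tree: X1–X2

A tree decomposition must satisfy three properties: every vertex lies in some bag; for every edge, both endpoints lie together in some bag; and for every vertex, the bags containing it form a connected subtree. Here edge (a,b) lies in no bag, so the decomposition is invalid.

No — edge (a,b) lies in no bag.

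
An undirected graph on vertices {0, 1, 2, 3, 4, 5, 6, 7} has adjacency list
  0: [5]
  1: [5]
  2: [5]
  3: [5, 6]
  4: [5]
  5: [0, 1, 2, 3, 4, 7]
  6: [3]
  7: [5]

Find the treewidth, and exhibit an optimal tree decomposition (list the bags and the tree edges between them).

Treewidth 1.
One optimal decomposition is:
Bags: B1 = {3, 5}  B2 = {4, 5}  B3 = {1, 5}  B4 = {0, 5}  B5 = {3, 6}  B6 = {2, 5}  B7 = {5, 7}
Tree: B1–B2, B1–B3, B1–B4, B1–B5, B4–B6, B6–B7

Each bag holds 2 vertices, so the decomposition has width 1, which upper-bounds the treewidth. G has an edge, so its treewidth is at least 1. Combining the bounds, tw(G) = 1.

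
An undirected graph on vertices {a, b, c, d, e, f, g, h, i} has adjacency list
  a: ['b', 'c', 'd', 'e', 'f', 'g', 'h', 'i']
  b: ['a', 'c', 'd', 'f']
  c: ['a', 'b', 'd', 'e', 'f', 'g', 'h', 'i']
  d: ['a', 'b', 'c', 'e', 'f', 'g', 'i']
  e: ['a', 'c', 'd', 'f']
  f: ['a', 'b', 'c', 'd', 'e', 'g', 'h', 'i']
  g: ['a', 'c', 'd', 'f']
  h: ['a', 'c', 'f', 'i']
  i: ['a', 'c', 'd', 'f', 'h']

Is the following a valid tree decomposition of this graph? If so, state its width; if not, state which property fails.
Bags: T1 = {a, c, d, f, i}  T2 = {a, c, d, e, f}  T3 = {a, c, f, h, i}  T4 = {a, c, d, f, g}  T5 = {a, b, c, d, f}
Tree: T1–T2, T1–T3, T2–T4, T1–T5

Yes; width 4.

Every vertex of G appears in some bag (union = {a, b, c, d, e, f, g, h, i}); every edge is covered by a bag; and for each vertex v the set of bags containing v is connected in the bag tree. The decomposition is therefore valid. The largest bag has 5 vertices, so the width is 4.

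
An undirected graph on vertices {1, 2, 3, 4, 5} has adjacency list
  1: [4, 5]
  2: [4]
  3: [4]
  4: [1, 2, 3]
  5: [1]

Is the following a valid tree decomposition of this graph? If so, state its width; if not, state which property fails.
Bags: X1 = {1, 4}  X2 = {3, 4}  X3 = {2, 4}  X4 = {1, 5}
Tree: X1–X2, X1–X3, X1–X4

Vertex coverage: the bags together contain {1, 2, 3, 4, 5}, the full vertex set. Edge coverage: each edge of G has both endpoints in at least one bag. Running intersection: for every vertex, the bags containing it form a connected subtree. All three properties hold, so this is a valid tree decomposition of width max|bag| − 1 = 1, and hence tw(G) ≤ 1.

Yes; width 1.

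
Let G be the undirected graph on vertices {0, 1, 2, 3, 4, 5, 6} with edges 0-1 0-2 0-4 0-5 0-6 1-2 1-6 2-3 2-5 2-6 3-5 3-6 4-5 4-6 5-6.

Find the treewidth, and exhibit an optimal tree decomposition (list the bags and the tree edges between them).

Every bag has size at most 4, so the width is 4 − 1 = 3 and tw(G) ≤ 3. For the lower bound, the 4 vertices {0, 1, 2, 6} are pairwise adjacent, and any tree decomposition puts a clique entirely inside one bag — forcing width ≥ 3. Combining the bounds, tw(G) = 3.

Treewidth 3.
One such decomposition:
Bags: B1 = {0, 2, 5, 6}  B2 = {0, 1, 2, 6}  B3 = {0, 4, 5, 6}  B4 = {2, 3, 5, 6}
Tree: B1–B2, B1–B3, B1–B4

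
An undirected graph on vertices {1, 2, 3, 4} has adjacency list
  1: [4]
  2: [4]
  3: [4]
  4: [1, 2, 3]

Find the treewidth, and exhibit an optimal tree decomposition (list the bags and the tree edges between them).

Treewidth 1.
One such decomposition:
Bags: B1 = {2, 4}  B2 = {3, 4}  B3 = {1, 4}
Tree: B1–B2, B2–B3

Every bag has size at most 2, so the width is 2 − 1 = 1 and tw(G) ≤ 1. G has an edge, so its treewidth is at least 1. Hence tw(G) = 1 exactly.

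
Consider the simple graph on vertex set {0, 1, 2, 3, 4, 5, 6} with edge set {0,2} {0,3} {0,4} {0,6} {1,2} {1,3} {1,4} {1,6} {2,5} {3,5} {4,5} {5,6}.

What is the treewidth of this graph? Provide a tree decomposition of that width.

Treewidth 3.
One optimal decomposition is:
Bags: B1 = {0, 1, 3, 5}  B2 = {0, 1, 5, 6}  B3 = {0, 1, 2, 5}  B4 = {0, 1, 4, 5}
Tree: B1–B2, B2–B3, B3–B4

Each bag holds 4 vertices, so the decomposition has width 3, which upper-bounds the treewidth. For the lower bound: the 4 vertex sets {3,5}, {0,6}, {1}, {2} are disjoint, each induces a connected subgraph, and every pair is joined by at least one edge of G. Contracting each set to a single vertex therefore yields K_{4} as a minor, and since treewidth is minor-monotone, tw(G) ≥ tw(K_{4}) = 3. The upper and lower bounds meet at 3, so that is the treewidth.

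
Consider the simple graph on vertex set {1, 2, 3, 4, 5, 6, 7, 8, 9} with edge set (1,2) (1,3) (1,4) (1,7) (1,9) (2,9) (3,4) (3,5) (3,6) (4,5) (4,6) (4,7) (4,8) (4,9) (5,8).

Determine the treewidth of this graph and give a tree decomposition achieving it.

Every bag has size at most 3, so the width is 3 − 1 = 2 and tw(G) ≤ 2. For the lower bound, the 3 vertices {1, 2, 9} are pairwise adjacent, and any tree decomposition puts a clique entirely inside one bag — forcing width ≥ 2. Therefore the treewidth is 2.

Treewidth 2.
One optimal decomposition is:
Bags: B1 = {1, 3, 4}  B2 = {3, 4, 5}  B3 = {3, 4, 6}  B4 = {1, 4, 9}  B5 = {1, 2, 9}  B6 = {1, 4, 7}  B7 = {4, 5, 8}
Tree: B1–B2, B1–B3, B1–B4, B4–B5, B4–B6, B2–B7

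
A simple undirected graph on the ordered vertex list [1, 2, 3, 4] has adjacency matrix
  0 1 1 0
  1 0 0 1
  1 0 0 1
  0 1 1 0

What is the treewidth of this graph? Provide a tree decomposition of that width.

Every bag has size at most 3, so the width is 3 − 1 = 2 and tw(G) ≤ 2. Since 3–4–2–1–3 is a cycle in G, G is not acyclic. Forests are exactly the graphs of treewidth ≤ 1, so tw(G) ≥ 2. Hence tw(G) = 2 exactly.

Treewidth 2.
Bags: B1 = {2, 3, 4}  B2 = {1, 2, 3}
Tree: B1–B2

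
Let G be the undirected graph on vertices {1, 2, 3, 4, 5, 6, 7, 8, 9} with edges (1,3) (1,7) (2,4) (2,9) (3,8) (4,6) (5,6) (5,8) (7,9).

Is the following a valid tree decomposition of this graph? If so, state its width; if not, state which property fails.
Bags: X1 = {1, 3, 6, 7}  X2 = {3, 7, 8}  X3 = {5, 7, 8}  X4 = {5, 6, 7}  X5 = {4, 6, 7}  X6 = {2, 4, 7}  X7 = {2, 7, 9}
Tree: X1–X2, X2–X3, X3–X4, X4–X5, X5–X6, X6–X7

No — bags containing vertex 6 are not connected in the tree.

A tree decomposition must satisfy three properties: every vertex lies in some bag; for every edge, both endpoints lie together in some bag; and for every vertex, the bags containing it form a connected subtree. Here bags containing vertex 6 are not connected in the tree, so the decomposition is invalid.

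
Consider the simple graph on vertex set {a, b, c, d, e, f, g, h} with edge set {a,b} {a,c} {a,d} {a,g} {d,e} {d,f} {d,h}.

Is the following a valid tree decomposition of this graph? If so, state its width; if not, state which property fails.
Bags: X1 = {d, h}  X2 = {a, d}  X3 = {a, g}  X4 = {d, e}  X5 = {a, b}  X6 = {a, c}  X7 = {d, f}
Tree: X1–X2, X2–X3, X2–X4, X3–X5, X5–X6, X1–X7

Yes; width 1.

Vertex coverage: the bags together contain {a, b, c, d, e, f, g, h}, the full vertex set. Edge coverage: each edge of G has both endpoints in at least one bag. Running intersection: for every vertex, the bags containing it form a connected subtree. All three properties hold, so this is a valid tree decomposition of width max|bag| − 1 = 1, and hence tw(G) ≤ 1.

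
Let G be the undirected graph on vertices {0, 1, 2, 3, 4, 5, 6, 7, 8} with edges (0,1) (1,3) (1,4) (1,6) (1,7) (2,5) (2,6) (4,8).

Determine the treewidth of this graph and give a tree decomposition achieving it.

Treewidth 1.
One optimal decomposition is:
Bags: B1 = {0, 1}  B2 = {1, 4}  B3 = {4, 8}  B4 = {1, 3}  B5 = {1, 7}  B6 = {1, 6}  B7 = {2, 6}  B8 = {2, 5}
Tree: B1–B2, B2–B3, B2–B4, B4–B5, B1–B6, B6–B7, B7–B8

Every bag has size at most 2, so the width is 2 − 1 = 1 and tw(G) ≤ 1. G has an edge, so its treewidth is at least 1. Combining the bounds, tw(G) = 1.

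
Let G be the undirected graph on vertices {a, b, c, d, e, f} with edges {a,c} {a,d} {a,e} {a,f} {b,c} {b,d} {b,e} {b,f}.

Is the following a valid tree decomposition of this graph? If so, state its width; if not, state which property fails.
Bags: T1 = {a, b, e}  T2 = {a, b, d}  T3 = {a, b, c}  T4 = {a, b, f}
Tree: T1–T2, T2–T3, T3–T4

Yes; width 2.

Vertex coverage: the bags together contain {a, b, c, d, e, f}, the full vertex set. Edge coverage: each edge of G has both endpoints in at least one bag. Running intersection: for every vertex, the bags containing it form a connected subtree. All three properties hold, so this is a valid tree decomposition of width max|bag| − 1 = 2, and hence tw(G) ≤ 2.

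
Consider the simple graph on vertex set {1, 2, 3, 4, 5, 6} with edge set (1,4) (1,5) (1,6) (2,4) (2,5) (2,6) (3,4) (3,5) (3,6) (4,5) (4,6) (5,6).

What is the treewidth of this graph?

A width-3 tree decomposition is:
Bags: B1 = {2, 4, 5, 6}  B2 = {1, 4, 5, 6}  B3 = {3, 4, 5, 6}
Tree: B1–B2, B2–B3
Each bag holds 4 vertices, so the decomposition has width 3, which upper-bounds the treewidth. Conversely, {1, 4, 5, 6} is a clique of size 4, and the vertices of any clique must share a bag in every tree decomposition; so some bag has ≥ 4 vertices and tw(G) ≥ 3. Combining the bounds, tw(G) = 3.

3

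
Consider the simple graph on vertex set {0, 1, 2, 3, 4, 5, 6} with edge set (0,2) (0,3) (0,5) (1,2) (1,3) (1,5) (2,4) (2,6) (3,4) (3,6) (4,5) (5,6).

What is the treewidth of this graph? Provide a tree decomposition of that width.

The largest bag has 4 vertices, giving width 3; this decomposition certifies tw(G) ≤ 3. For the lower bound: the 4 vertex sets {1,3}, {0,2}, {5}, {4} are disjoint, each induces a connected subgraph, and every pair is joined by at least one edge of G. Contracting each set to a single vertex therefore yields K_{4} as a minor, and since treewidth is minor-monotone, tw(G) ≥ tw(K_{4}) = 3. Therefore the treewidth is 3.

Treewidth 3.
Bags: B1 = {1, 2, 3, 5}  B2 = {0, 2, 3, 5}  B3 = {2, 3, 4, 5}  B4 = {2, 3, 5, 6}
Tree: B1–B2, B2–B3, B3–B4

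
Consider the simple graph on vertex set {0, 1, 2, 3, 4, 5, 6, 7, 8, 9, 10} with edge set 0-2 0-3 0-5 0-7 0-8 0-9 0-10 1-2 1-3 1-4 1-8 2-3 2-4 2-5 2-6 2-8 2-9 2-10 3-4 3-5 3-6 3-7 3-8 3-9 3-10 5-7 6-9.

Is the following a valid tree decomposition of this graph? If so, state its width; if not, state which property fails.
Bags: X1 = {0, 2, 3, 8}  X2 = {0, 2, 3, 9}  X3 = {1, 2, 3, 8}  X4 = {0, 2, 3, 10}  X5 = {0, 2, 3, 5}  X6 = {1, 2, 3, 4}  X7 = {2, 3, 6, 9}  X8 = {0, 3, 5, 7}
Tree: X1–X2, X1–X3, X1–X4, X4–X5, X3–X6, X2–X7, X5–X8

Vertex coverage: the bags together contain {0, 1, 2, 3, 4, 5, 6, 7, 8, 9, 10}, the full vertex set. Edge coverage: each edge of G has both endpoints in at least one bag. Running intersection: for every vertex, the bags containing it form a connected subtree. All three properties hold, so this is a valid tree decomposition of width max|bag| − 1 = 3, and hence tw(G) ≤ 3.

Yes; width 3.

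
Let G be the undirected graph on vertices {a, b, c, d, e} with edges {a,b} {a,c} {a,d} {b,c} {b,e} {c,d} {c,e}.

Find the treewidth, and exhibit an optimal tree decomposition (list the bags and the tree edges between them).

Every bag has size at most 3, so the width is 3 − 1 = 2 and tw(G) ≤ 2. For the lower bound, the 3 vertices {b, c, e} are pairwise adjacent, and any tree decomposition puts a clique entirely inside one bag — forcing width ≥ 2. Combining the bounds, tw(G) = 2.

Treewidth 2.
One optimal decomposition is:
Bags: B1 = {b, c, e}  B2 = {a, b, c}  B3 = {a, c, d}
Tree: B1–B2, B2–B3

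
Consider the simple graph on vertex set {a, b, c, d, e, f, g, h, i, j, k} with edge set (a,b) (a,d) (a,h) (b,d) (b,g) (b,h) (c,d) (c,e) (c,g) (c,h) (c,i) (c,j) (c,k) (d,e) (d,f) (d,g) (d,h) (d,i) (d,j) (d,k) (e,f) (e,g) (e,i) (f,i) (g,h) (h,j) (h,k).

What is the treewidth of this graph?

A width-3 tree decomposition is:
Bags: B1 = {b, d, g, h}  B2 = {a, b, d, h}  B3 = {c, d, g, h}  B4 = {c, d, h, j}  B5 = {c, d, e, g}  B6 = {c, d, e, i}  B7 = {d, e, f, i}  B8 = {c, d, h, k}
Tree: B1–B2, B1–B3, B3–B4, B3–B5, B5–B6, B6–B7, B3–B8
Every bag has size at most 4, so the width is 4 − 1 = 3 and tw(G) ≤ 3. For the lower bound, the 4 vertices {c, d, e, g} are pairwise adjacent, and any tree decomposition puts a clique entirely inside one bag — forcing width ≥ 3. Hence tw(G) = 3 exactly.

3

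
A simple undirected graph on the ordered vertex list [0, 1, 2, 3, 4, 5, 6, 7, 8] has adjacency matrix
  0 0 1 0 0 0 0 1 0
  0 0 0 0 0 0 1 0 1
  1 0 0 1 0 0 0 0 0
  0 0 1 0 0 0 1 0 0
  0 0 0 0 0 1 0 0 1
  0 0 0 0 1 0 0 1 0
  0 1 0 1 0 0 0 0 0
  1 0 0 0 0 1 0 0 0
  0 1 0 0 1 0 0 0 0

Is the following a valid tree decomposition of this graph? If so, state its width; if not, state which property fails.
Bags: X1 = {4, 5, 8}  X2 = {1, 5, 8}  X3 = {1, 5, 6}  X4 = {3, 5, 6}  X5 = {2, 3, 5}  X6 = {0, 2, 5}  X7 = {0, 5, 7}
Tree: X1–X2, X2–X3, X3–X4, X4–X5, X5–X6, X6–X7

Yes; width 2.

Checking the three conditions: (i) the bags cover all of {0, 1, 2, 3, 4, 5, 6, 7, 8}; (ii) for each edge, some bag contains both endpoints; (iii) the bags containing any fixed vertex form a subtree. All hold, so the decomposition is valid with width 3 − 1 = 2.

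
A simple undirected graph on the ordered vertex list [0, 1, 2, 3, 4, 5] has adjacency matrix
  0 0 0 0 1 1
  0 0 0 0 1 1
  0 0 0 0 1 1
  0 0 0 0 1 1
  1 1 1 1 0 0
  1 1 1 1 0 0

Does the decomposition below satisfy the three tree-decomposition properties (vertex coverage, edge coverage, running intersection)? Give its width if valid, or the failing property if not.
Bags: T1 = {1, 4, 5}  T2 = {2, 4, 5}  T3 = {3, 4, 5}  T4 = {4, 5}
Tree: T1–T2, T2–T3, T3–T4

A tree decomposition must satisfy three properties: every vertex lies in some bag; for every edge, both endpoints lie together in some bag; and for every vertex, the bags containing it form a connected subtree. Here vertex 0 appears in no bag, so the decomposition is invalid.

No — vertex 0 appears in no bag.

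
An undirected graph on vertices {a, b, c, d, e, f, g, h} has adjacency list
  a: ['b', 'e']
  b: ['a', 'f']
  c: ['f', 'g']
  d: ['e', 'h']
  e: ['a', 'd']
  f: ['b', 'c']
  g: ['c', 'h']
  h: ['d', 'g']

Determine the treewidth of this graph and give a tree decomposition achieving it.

Treewidth 2.
One optimal decomposition is:
Bags: B1 = {a, b, f}  B2 = {a, e, f}  B3 = {d, e, f}  B4 = {d, f, h}  B5 = {f, g, h}  B6 = {c, f, g}
Tree: B1–B2, B2–B3, B3–B4, B4–B5, B5–B6

The largest bag has 3 vertices, giving width 2; this decomposition certifies tw(G) ≤ 2. For the lower bound, G contains the cycle f–b–a–e–d–h–g–c–f, so G is not a forest; only forests have treewidth ≤ 1, hence tw(G) ≥ 2. Therefore the treewidth is 2.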